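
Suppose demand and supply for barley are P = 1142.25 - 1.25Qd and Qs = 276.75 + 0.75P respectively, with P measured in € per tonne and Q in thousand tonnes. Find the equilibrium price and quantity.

Rewriting in direct form: Qd = 913.8 - 0.8P.
Set Qd = Qs: 913.8 - 0.8P = 276.75 + 0.75P, so 637.05 = 1.55P and P* = 411.
From the demand curve, Q* = 913.8 - 0.8(411) = 585.

P* = 411, Q* = 585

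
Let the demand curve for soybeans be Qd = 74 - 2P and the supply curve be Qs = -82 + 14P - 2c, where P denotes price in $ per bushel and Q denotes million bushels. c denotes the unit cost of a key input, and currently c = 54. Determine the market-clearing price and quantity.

With c = 54, supply is Qs = -190 + 14P.
At equilibrium Qd = Qs, so 74 - 2P = -190 + 14P; collecting terms, 264 = 16P and P* = 16.5.
Then Q* = 74 - 2(16.5) = 41.

P* = 16.5, Q* = 41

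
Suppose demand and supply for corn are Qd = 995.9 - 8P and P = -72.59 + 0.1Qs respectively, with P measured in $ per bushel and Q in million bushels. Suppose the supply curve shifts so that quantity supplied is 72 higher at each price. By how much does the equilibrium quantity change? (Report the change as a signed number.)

Inverting to quantity form: Qs = 725.9 + 10P.
The market clears where 995.9 - 8P = 725.9 + 10P. Rearranging, 18P = 270, hence P* = 15.
Plugging P* into demand: Q* = 995.9 - 8(15) = 875.9.
After the shift, supply is Qs = 797.9 + 10P.
The new intersection has 198 = 18P, i.e. P = 11, Q = 907.9.
ΔQ = 907.9 - 875.9 = 32.

ΔQ = 32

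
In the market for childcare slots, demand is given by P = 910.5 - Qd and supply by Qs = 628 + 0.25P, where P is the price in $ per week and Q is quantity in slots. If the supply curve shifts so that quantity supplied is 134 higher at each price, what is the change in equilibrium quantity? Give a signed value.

ΔQ = 107.2

Solving each curve for Q: Qd = 910.5 - P.
At equilibrium Qd = Qs, so 910.5 - P = 628 + 0.25P; collecting terms, 282.5 = 1.25P and P* = 226.
Then Q* = 910.5 - 226 = 684.5.
After the shift, supply is Qs = 762 + 0.25P.
New equilibrium: 148.5 = 1.25P, so P = 118.8 and Q = 791.7.
ΔQ = 791.7 - 684.5 = 107.2.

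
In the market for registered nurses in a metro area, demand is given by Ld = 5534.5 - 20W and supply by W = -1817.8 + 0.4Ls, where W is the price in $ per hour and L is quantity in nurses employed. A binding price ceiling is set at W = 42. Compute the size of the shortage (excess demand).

Shortage = 45

In direct form, Ls = 4544.5 + 2.5W.
Evaluating both curves at the ceiling price 42 gives Ld = 4694.5, Ls = 4649.5.
Shortage = Ld - Ls = 4694.5 - 4649.5 = 45.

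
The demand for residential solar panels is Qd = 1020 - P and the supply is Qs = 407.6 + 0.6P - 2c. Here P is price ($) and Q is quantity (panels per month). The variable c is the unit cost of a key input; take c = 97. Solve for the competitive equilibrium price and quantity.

P* = 504, Q* = 516

With c = 97, supply is Qs = 213.6 + 0.6P.
Set Qd = Qs: 1020 - P = 213.6 + 0.6P, so 806.4 = 1.6P and P* = 504.
From the demand curve, Q* = 1020 - 504 = 516.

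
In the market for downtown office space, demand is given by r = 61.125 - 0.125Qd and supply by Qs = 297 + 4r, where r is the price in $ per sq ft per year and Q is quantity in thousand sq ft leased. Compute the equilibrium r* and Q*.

r* = 16, Q* = 361

Solving each curve for Q: Qd = 489 - 8r.
At equilibrium Qd = Qs, so 489 - 8r = 297 + 4r; collecting terms, 192 = 12r and r* = 16.
Then Q* = 489 - 8(16) = 361.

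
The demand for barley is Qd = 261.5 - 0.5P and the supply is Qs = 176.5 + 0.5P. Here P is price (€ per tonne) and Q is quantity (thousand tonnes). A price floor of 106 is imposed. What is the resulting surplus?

Surplus = 21

With P fixed at 106, quantity demanded is 208.5 and quantity supplied is 229.5.
Surplus = Qs - Qd = 229.5 - 208.5 = 21.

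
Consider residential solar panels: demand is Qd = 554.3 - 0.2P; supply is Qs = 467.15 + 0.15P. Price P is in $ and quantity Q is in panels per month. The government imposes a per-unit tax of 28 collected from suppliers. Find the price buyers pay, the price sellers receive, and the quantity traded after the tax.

The tax drives a wedge P_b - P_s = 28. Substituting P_s = P_b - 28 into supply: Qs = 462.95 + 0.15P_b.
Market clearing requires 554.3 - 0.2P_b = 462.95 + 0.15P_b; hence 91.35 = 0.35P_b and P_b = 261.
So P_s = 233 and the quantity traded is Q = 554.3 - 0.2(261) = 502.1.

P_b = 261, P_s = 233, Q = 502.1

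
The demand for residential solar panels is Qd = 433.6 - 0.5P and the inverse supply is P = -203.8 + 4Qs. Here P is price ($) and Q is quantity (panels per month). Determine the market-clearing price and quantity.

In direct form, Qs = 50.95 + 0.25P.
Set Qd = Qs: 433.6 - 0.5P = 50.95 + 0.25P, so 382.65 = 0.75P and P* = 510.2.
Then Q* = 433.6 - 0.5(510.2) = 178.5.

P* = 510.2, Q* = 178.5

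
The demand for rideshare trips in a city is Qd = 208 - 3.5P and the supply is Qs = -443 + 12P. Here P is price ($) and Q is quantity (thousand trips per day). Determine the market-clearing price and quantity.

P* = 42, Q* = 61

Set Qd = Qs: 208 - 3.5P = -443 + 12P, so 651 = 15.5P and P* = 42.
Substitute back: Q* = 208 - 3.5(42) = 61.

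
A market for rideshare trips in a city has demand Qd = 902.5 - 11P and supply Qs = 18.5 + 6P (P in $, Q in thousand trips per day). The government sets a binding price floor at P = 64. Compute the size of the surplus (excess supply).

Surplus = 204

At P = 64: Qd = 198.5 and Qs = 402.5.
Surplus = Qs - Qd = 402.5 - 198.5 = 204.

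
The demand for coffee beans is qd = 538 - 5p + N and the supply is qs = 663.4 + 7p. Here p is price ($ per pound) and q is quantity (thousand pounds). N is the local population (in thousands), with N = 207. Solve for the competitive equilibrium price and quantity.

With N = 207, demand is qd = 745 - 5p.
Set qd = qs: 745 - 5p = 663.4 + 7p, so 81.6 = 12p and p* = 6.8.
Then q* = 745 - 5(6.8) = 711.

p* = 6.8, q* = 711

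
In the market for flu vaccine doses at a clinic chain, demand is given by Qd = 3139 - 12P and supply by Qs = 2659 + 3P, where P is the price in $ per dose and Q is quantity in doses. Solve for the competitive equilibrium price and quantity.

Equating demand and supply, 3139 - 12P = 2659 + 3P gives 15P = 480, so P* = 32.
Then Q* = 3139 - 12(32) = 2755.

P* = 32, Q* = 2755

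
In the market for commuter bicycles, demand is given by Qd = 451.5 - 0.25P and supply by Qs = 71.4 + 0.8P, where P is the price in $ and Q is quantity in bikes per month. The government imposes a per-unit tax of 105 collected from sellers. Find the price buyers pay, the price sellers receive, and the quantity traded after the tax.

P_b = 442, P_s = 337, Q = 341

The tax drives a wedge P_b - P_s = 105. Substituting P_s = P_b - 105 into supply: Qs = -12.6 + 0.8P_b.
Market clearing requires 451.5 - 0.25P_b = -12.6 + 0.8P_b; hence 464.1 = 1.05P_b and P_b = 442.
So P_s = 337 and the quantity traded is Q = 451.5 - 0.25(442) = 341.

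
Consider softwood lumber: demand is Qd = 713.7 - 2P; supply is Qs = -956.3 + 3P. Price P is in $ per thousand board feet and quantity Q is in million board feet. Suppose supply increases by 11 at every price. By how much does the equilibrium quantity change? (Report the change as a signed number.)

At equilibrium Qd = Qs, so 713.7 - 2P = -956.3 + 3P; collecting terms, 1670 = 5P and P* = 334.
Plugging P* into demand: Q* = 713.7 - 2(334) = 45.7.
After the shift, supply is Qs = -945.3 + 3P.
The new intersection has 1659 = 5P, i.e. P = 331.8, Q = 50.1.
ΔQ = 50.1 - 45.7 = 4.4.

ΔQ = 4.4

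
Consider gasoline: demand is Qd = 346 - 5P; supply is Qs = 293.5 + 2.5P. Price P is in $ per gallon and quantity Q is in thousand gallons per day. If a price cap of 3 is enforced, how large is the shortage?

Evaluating both curves at the ceiling price 3 gives Qd = 331, Qs = 301.
Shortage = Qd - Qs = 331 - 301 = 30.

Shortage = 30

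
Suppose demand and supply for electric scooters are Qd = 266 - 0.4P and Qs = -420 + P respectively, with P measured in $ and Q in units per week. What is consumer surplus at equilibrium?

Equating demand and supply, 266 - 0.4P = -420 + P gives 1.4P = 686, so P* = 490.
Plugging P* into demand: Q* = 266 - 0.4(490) = 70.
Demand choke price (Qd = 0): P = 266/0.4 = 665. Consumer surplus = ½ × (665 - 490) × 70 = 6125.

Consumer surplus = 6125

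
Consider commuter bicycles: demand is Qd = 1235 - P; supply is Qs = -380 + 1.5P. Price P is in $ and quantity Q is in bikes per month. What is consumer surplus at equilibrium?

The market clears where 1235 - P = -380 + 1.5P. Rearranging, 2.5P = 1615, hence P* = 646.
Then Q* = 1235 - 646 = 589.
Demand choke price (Qd = 0): P = 1235. Consumer surplus = ½ × (1235 - 646) × 589 = 173460.5.

Consumer surplus = 173460.5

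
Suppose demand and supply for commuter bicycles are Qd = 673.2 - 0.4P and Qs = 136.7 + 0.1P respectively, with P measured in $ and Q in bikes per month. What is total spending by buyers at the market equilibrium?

Total spending by buyers = 261812

At equilibrium Qd = Qs, so 673.2 - 0.4P = 136.7 + 0.1P; collecting terms, 536.5 = 0.5P and P* = 1073.
Then Q* = 673.2 - 0.4(1073) = 244.
Total spending by buyers = P* × Q* = 1073 × 244 = 261812.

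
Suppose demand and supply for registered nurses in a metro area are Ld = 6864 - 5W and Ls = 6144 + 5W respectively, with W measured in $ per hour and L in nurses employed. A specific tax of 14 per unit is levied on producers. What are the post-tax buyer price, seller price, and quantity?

With a tax of 14 on producers, they supply based on the net price W_s = W_b - 14, so Ls = 6074 + 5W_b.
Equate demand and the shifted supply: 6864 - 5W_b = 6074 + 5W_b, giving 10W_b = 790, so W_b = 79.
Then W_s = 79 - 14 = 65 and L = 6864 - 5(79) = 6469.

W_b = 79, W_s = 65, L = 6469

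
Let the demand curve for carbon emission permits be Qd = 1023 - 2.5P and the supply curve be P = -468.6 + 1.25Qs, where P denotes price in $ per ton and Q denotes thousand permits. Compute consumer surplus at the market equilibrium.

Solving each curve for Q: Qs = 374.88 + 0.8P.
The market clears where 1023 - 2.5P = 374.88 + 0.8P. Rearranging, 3.3P = 648.12, hence P* = 196.4.
Substitute back: Q* = 1023 - 2.5(196.4) = 532.
Demand choke price (Qd = 0): P = 1023/2.5 = 409.2. Consumer surplus = ½ × (409.2 - 196.4) × 532 = 56604.8.

Consumer surplus = 56604.8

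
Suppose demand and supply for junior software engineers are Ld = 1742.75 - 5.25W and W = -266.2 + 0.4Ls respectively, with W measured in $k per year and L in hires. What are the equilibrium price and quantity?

Rewriting in direct form: Ls = 665.5 + 2.5W.
The market clears where 1742.75 - 5.25W = 665.5 + 2.5W. Rearranging, 7.75W = 1077.25, hence W* = 139.
Substitute back: L* = 1742.75 - 5.25(139) = 1013.

W* = 139, L* = 1013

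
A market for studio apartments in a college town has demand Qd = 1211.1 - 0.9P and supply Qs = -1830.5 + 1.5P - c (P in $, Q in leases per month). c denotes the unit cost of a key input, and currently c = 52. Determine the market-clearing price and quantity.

P* = 1289, Q* = 51

With c = 52, supply is Qs = -1882.5 + 1.5P.
At equilibrium Qd = Qs, so 1211.1 - 0.9P = -1882.5 + 1.5P; collecting terms, 3093.6 = 2.4P and P* = 1289.
Plugging P* into demand: Q* = 1211.1 - 0.9(1289) = 51.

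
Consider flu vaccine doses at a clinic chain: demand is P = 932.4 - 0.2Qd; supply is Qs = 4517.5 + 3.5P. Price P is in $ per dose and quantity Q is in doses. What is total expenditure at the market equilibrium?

Rewriting in direct form: Qd = 4662 - 5P.
The market clears where 4662 - 5P = 4517.5 + 3.5P. Rearranging, 8.5P = 144.5, hence P* = 17.
Then Q* = 4662 - 5(17) = 4577.
Total expenditure = P* × Q* = 17 × 4577 = 77809.

Total expenditure = 77809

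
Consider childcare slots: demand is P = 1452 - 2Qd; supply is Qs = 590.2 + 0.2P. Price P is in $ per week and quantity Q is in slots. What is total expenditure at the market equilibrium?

Total expenditure = 122026

Solving each curve for Q: Qd = 726 - 0.5P.
The market clears where 726 - 0.5P = 590.2 + 0.2P. Rearranging, 0.7P = 135.8, hence P* = 194.
Plugging P* into demand: Q* = 726 - 0.5(194) = 629.
Total expenditure = P* × Q* = 194 × 629 = 122026.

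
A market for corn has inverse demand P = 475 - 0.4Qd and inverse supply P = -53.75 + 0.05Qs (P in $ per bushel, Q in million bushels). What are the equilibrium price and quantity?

P* = 5, Q* = 1175

In direct form, Qd = 1187.5 - 2.5P and Qs = 1075 + 20P.
The market clears where 1187.5 - 2.5P = 1075 + 20P. Rearranging, 22.5P = 112.5, hence P* = 5.
Substitute back: Q* = 1187.5 - 2.5(5) = 1175.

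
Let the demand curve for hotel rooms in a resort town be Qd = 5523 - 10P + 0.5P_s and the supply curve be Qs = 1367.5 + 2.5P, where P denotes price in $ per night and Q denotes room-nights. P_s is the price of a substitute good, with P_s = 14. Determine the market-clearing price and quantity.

P* = 333, Q* = 2200

With P_s = 14, demand is Qd = 5530 - 10P.
Set Qd = Qs: 5530 - 10P = 1367.5 + 2.5P, so 4162.5 = 12.5P and P* = 333.
From the demand curve, Q* = 5530 - 10(333) = 2200.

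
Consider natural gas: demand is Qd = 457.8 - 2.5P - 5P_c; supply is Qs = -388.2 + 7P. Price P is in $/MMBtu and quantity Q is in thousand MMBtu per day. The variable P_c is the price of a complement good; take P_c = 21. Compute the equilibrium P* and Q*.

P* = 78, Q* = 157.8

With P_c = 21, demand is Qd = 352.8 - 2.5P.
Set Qd = Qs: 352.8 - 2.5P = -388.2 + 7P, so 741 = 9.5P and P* = 78.
From the demand curve, Q* = 352.8 - 2.5(78) = 157.8.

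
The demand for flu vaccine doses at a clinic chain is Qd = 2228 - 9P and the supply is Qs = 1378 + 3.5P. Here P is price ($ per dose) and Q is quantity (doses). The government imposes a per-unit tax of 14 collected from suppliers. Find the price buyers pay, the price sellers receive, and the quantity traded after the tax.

The tax drives a wedge P_b - P_s = 14. Substituting P_s = P_b - 14 into supply: Qs = 1329 + 3.5P_b.
Market clearing requires 2228 - 9P_b = 1329 + 3.5P_b; hence 899 = 12.5P_b and P_b = 71.92.
Then P_s = 71.92 - 14 = 57.92 and Q = 2228 - 9(71.92) = 1580.72.

P_b = 71.92, P_s = 57.92, Q = 1580.72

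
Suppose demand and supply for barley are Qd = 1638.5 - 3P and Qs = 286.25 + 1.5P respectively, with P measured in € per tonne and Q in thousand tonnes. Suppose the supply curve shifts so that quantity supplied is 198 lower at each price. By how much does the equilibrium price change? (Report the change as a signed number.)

ΔP = 44

The market clears where 1638.5 - 3P = 286.25 + 1.5P. Rearranging, 4.5P = 1352.25, hence P* = 300.5.
Substitute back: Q* = 1638.5 - 3(300.5) = 737.
After the shift, supply is Qs = 88.25 + 1.5P.
New equilibrium: 1550.25 = 4.5P, so P = 344.5 and Q = 605.
ΔP = 344.5 - 300.5 = 44.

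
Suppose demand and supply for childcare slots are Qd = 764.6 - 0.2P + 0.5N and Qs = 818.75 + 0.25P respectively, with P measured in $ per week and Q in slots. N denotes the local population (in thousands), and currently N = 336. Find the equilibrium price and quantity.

P* = 253, Q* = 882

With N = 336, demand is Qd = 932.6 - 0.2P.
The market clears where 932.6 - 0.2P = 818.75 + 0.25P. Rearranging, 0.45P = 113.85, hence P* = 253.
Then Q* = 932.6 - 0.2(253) = 882.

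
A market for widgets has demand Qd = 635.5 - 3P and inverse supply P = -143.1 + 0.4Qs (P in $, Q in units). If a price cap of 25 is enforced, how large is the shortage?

Shortage = 140.25

Inverting to quantity form: Qs = 357.75 + 2.5P.
With P fixed at 25, quantity demanded is 560.5 and quantity supplied is 420.25.
Shortage = Qd - Qs = 560.5 - 420.25 = 140.25.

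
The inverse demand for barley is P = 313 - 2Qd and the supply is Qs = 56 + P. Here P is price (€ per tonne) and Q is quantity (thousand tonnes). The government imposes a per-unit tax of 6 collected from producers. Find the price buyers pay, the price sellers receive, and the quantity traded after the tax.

P_b = 71, P_s = 65, Q = 121

Inverting to quantity form: Qd = 156.5 - 0.5P.
Producers keep P_s = P_b - 6 per unit, so supply in terms of the buyer price is Qs = 50 + P_b.
Market clearing requires 156.5 - 0.5P_b = 50 + P_b; hence 106.5 = 1.5P_b and P_b = 71.
Then P_s = 71 - 6 = 65 and Q = 156.5 - 0.5(71) = 121.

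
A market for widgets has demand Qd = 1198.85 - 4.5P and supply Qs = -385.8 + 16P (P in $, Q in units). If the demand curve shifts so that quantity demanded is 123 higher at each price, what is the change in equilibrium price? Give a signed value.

Set Qd = Qs: 1198.85 - 4.5P = -385.8 + 16P, so 1584.65 = 20.5P and P* = 77.3.
Substitute back: Q* = 1198.85 - 4.5(77.3) = 851.
After the shift, demand is Qd = 1321.85 - 4.5P.
Re-solving, 20.5P = 1707.65 gives P = 83.3 and Q = 947.
ΔP = 83.3 - 77.3 = 6.

ΔP = 6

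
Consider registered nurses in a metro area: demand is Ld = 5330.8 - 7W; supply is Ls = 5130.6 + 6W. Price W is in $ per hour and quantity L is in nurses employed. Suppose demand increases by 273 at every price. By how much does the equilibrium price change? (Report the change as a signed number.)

ΔW = 21

Set Ld = Ls: 5330.8 - 7W = 5130.6 + 6W, so 200.2 = 13W and W* = 15.4.
Plugging W* into demand: L* = 5330.8 - 7(15.4) = 5223.
After the shift, demand is Ld = 5603.8 - 7W.
New equilibrium: 473.2 = 13W, so W = 36.4 and L = 5349.
ΔW = 36.4 - 15.4 = 21.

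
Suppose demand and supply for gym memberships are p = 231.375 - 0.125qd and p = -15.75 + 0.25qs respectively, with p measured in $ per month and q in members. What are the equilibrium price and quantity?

p* = 149, q* = 659

Inverting to quantity form: qd = 1851 - 8p and qs = 63 + 4p.
The market clears where 1851 - 8p = 63 + 4p. Rearranging, 12p = 1788, hence p* = 149.
Plugging p* into demand: q* = 1851 - 8(149) = 659.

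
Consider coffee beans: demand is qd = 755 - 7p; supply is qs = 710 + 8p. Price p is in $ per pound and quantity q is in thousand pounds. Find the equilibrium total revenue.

Equating demand and supply, 755 - 7p = 710 + 8p gives 15p = 45, so p* = 3.
Then q* = 755 - 7(3) = 734.
Total revenue = p* × q* = 3 × 734 = 2202.

Total revenue = 2202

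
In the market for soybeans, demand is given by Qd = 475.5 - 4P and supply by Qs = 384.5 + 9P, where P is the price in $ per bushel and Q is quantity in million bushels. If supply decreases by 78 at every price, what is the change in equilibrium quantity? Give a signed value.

Equating demand and supply, 475.5 - 4P = 384.5 + 9P gives 13P = 91, so P* = 7.
Plugging P* into demand: Q* = 475.5 - 4(7) = 447.5.
After the shift, supply is Qs = 306.5 + 9P.
New equilibrium: 169 = 13P, so P = 13 and Q = 423.5.
ΔQ = 423.5 - 447.5 = -24.

ΔQ = -24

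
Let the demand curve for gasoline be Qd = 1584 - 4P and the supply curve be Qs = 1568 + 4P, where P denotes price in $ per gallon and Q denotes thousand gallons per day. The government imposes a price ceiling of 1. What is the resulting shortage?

Evaluating both curves at the ceiling price 1 gives Qd = 1580, Qs = 1572.
Shortage = Qd - Qs = 1580 - 1572 = 8.

Shortage = 8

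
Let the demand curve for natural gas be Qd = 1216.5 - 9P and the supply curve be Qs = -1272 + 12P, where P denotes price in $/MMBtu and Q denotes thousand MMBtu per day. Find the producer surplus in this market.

Set Qd = Qs: 1216.5 - 9P = -1272 + 12P, so 2488.5 = 21P and P* = 118.5.
From the demand curve, Q* = 1216.5 - 9(118.5) = 150.
Supply choke price (Qs = 0): P = 106. Producer surplus = ½ × (118.5 - 106) × 150 = 937.5.

Producer surplus = 937.5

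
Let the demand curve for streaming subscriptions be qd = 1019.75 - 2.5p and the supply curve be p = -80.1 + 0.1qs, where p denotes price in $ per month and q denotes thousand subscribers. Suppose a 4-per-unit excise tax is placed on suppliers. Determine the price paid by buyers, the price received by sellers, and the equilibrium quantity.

p_b = 20.7, p_s = 16.7, q = 968

Solving each curve for q: qs = 801 + 10p.
Suppliers keep p_s = p_b - 4 per unit, so supply in terms of the buyer price is qs = 761 + 10p_b.
Equate demand and the shifted supply: 1019.75 - 2.5p_b = 761 + 10p_b, giving 12.5p_b = 258.75, so p_b = 20.7.
So p_s = 16.7 and the quantity traded is q = 1019.75 - 2.5(20.7) = 968.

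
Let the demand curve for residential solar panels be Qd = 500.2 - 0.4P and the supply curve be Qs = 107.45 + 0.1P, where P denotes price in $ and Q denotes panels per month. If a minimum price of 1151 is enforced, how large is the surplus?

Surplus = 182.75

Evaluating both curves at the floor price 1151 gives Qd = 39.8, Qs = 222.55.
Surplus = Qs - Qd = 222.55 - 39.8 = 182.75.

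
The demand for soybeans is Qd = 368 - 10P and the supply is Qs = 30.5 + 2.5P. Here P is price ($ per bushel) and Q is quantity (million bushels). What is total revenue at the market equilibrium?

Total revenue = 2646

The market clears where 368 - 10P = 30.5 + 2.5P. Rearranging, 12.5P = 337.5, hence P* = 27.
Then Q* = 368 - 10(27) = 98.
Total revenue = P* × Q* = 27 × 98 = 2646.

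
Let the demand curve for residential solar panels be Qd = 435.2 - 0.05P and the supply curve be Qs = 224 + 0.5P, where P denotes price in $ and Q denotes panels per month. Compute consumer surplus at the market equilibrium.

Consumer surplus = 1730560

At equilibrium Qd = Qs, so 435.2 - 0.05P = 224 + 0.5P; collecting terms, 211.2 = 0.55P and P* = 384.
Then Q* = 435.2 - 0.05(384) = 416.
Demand choke price (Qd = 0): P = 435.2/0.05 = 8704. Consumer surplus = ½ × (8704 - 384) × 416 = 1730560.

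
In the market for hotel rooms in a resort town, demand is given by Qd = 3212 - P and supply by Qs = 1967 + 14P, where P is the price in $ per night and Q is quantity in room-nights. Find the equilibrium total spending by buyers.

Total spending by buyers = 259707

At equilibrium Qd = Qs, so 3212 - P = 1967 + 14P; collecting terms, 1245 = 15P and P* = 83.
From the demand curve, Q* = 3212 - 83 = 3129.
Total spending by buyers = P* × Q* = 83 × 3129 = 259707.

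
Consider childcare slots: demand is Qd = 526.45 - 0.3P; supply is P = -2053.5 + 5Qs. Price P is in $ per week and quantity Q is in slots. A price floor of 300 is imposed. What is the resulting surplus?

Surplus = 34.25

Inverting to quantity form: Qs = 410.7 + 0.2P.
Evaluating both curves at the floor price 300 gives Qd = 436.45, Qs = 470.7.
Surplus = Qs - Qd = 470.7 - 436.45 = 34.25.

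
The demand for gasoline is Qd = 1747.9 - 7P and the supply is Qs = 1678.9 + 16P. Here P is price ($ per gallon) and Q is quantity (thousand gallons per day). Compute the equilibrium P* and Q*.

Set Qd = Qs: 1747.9 - 7P = 1678.9 + 16P, so 69 = 23P and P* = 3.
From the demand curve, Q* = 1747.9 - 7(3) = 1726.9.

P* = 3, Q* = 1726.9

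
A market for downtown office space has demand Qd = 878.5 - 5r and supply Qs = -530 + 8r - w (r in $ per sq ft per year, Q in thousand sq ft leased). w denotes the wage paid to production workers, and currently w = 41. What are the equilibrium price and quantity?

With w = 41, supply is Qs = -571 + 8r.
Equating demand and supply, 878.5 - 5r = -571 + 8r gives 13r = 1449.5, so r* = 111.5.
Then Q* = 878.5 - 5(111.5) = 321.

r* = 111.5, Q* = 321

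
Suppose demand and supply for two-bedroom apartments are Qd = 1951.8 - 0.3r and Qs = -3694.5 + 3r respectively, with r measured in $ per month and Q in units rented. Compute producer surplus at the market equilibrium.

At equilibrium Qd = Qs, so 1951.8 - 0.3r = -3694.5 + 3r; collecting terms, 5646.3 = 3.3r and r* = 1711.
Then Q* = 1951.8 - 0.3(1711) = 1438.5.
Supply choke price (Qs = 0): r = 1231.5. Producer surplus = ½ × (1711 - 1231.5) × 1438.5 = 344880.375.

Producer surplus = 344880.375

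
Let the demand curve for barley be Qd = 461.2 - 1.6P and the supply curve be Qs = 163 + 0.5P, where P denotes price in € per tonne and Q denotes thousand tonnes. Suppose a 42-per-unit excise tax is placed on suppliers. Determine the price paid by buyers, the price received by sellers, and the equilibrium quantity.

P_b = 152, P_s = 110, Q = 218

With a tax of 42 on suppliers, they supply based on the net price P_s = P_b - 42, so Qs = 142 + 0.5P_b.
Market clearing requires 461.2 - 1.6P_b = 142 + 0.5P_b; hence 319.2 = 2.1P_b and P_b = 152.
So P_s = 110 and the quantity traded is Q = 461.2 - 1.6(152) = 218.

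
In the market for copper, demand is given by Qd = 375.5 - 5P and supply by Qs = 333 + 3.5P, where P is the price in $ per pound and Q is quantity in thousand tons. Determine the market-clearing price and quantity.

P* = 5, Q* = 350.5

The market clears where 375.5 - 5P = 333 + 3.5P. Rearranging, 8.5P = 42.5, hence P* = 5.
Then Q* = 375.5 - 5(5) = 350.5.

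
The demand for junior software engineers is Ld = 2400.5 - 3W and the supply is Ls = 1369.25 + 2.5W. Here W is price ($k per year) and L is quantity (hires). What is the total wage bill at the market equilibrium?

The market clears where 2400.5 - 3W = 1369.25 + 2.5W. Rearranging, 5.5W = 1031.25, hence W* = 187.5.
From the demand curve, L* = 2400.5 - 3(187.5) = 1838.
The total wage bill = W* × L* = 187.5 × 1838 = 344625.

The total wage bill = 344625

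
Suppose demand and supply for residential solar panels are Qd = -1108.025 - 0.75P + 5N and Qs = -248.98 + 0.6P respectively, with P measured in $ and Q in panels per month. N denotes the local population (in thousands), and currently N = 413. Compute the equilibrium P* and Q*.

With N = 413, demand is Qd = 956.975 - 0.75P.
Set Qd = Qs: 956.975 - 0.75P = -248.98 + 0.6P, so 1205.955 = 1.35P and P* = 893.3.
Plugging P* into demand: Q* = 956.975 - 0.75(893.3) = 287.

P* = 893.3, Q* = 287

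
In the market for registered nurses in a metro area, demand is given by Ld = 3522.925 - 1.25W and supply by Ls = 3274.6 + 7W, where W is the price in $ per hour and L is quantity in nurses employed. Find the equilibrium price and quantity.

Equating demand and supply, 3522.925 - 1.25W = 3274.6 + 7W gives 8.25W = 248.325, so W* = 30.1.
Then L* = 3522.925 - 1.25(30.1) = 3485.3.

W* = 30.1, L* = 3485.3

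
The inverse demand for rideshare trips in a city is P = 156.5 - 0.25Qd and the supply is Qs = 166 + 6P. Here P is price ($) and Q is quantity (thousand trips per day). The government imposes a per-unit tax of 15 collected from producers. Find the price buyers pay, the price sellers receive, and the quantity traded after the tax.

Inverting to quantity form: Qd = 626 - 4P.
The tax drives a wedge P_b - P_s = 15. Substituting P_s = P_b - 15 into supply: Qs = 76 + 6P_b.
Market clearing requires 626 - 4P_b = 76 + 6P_b; hence 550 = 10P_b and P_b = 55.
So P_s = 40 and the quantity traded is Q = 626 - 4(55) = 406.

P_b = 55, P_s = 40, Q = 406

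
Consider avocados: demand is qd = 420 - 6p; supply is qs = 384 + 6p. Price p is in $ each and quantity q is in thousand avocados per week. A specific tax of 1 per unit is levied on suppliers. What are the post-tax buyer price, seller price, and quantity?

The tax drives a wedge p_b - p_s = 1. Substituting p_s = p_b - 1 into supply: qs = 378 + 6p_b.
Market clearing requires 420 - 6p_b = 378 + 6p_b; hence 42 = 12p_b and p_b = 3.5.
So p_s = 2.5 and the quantity traded is q = 420 - 6(3.5) = 399.

p_b = 3.5, p_s = 2.5, q = 399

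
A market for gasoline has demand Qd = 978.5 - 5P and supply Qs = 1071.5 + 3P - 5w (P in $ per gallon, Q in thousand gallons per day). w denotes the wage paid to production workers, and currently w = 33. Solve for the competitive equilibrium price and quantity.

P* = 9, Q* = 933.5

With w = 33, supply is Qs = 906.5 + 3P.
Equating demand and supply, 978.5 - 5P = 906.5 + 3P gives 8P = 72, so P* = 9.
Plugging P* into demand: Q* = 978.5 - 5(9) = 933.5.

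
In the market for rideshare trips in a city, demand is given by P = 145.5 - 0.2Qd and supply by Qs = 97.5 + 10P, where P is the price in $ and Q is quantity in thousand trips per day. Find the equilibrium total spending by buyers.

Inverting to quantity form: Qd = 727.5 - 5P.
The market clears where 727.5 - 5P = 97.5 + 10P. Rearranging, 15P = 630, hence P* = 42.
Substitute back: Q* = 727.5 - 5(42) = 517.5.
Total spending by buyers = P* × Q* = 42 × 517.5 = 21735.

Total spending by buyers = 21735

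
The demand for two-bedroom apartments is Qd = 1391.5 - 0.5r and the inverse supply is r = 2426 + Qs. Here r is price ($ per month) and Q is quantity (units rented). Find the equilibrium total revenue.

Solving each curve for Q: Qs = -2426 + r.
Set Qd = Qs: 1391.5 - 0.5r = -2426 + r, so 3817.5 = 1.5r and r* = 2545.
Then Q* = 1391.5 - 0.5(2545) = 119.
Total revenue = r* × Q* = 2545 × 119 = 302855.

Total revenue = 302855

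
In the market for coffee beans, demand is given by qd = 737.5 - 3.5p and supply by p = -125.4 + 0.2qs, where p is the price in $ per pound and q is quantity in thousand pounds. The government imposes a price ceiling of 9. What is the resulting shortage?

Rewriting in direct form: qs = 627 + 5p.
Evaluating both curves at the ceiling price 9 gives qd = 706, qs = 672.
Shortage = qd - qs = 706 - 672 = 34.

Shortage = 34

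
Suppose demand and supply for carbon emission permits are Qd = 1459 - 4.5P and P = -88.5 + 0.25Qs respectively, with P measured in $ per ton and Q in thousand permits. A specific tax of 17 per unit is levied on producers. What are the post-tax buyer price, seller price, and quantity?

P_b = 138, P_s = 121, Q = 838

Inverting to quantity form: Qs = 354 + 4P.
Producers keep P_s = P_b - 17 per unit, so supply in terms of the buyer price is Qs = 286 + 4P_b.
Equate demand and the shifted supply: 1459 - 4.5P_b = 286 + 4P_b, giving 8.5P_b = 1173, so P_b = 138.
So P_s = 121 and the quantity traded is Q = 1459 - 4.5(138) = 838.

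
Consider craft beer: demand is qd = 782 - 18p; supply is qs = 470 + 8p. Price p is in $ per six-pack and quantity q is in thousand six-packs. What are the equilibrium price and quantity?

p* = 12, q* = 566

The market clears where 782 - 18p = 470 + 8p. Rearranging, 26p = 312, hence p* = 12.
Substitute back: q* = 782 - 18(12) = 566.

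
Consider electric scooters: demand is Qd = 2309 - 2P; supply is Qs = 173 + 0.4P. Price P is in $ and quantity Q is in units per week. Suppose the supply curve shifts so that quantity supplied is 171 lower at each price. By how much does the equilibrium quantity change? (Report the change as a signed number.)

ΔQ = -142.5

Set Qd = Qs: 2309 - 2P = 173 + 0.4P, so 2136 = 2.4P and P* = 890.
From the demand curve, Q* = 2309 - 2(890) = 529.
After the shift, supply is Qs = 2 + 0.4P.
New equilibrium: 2307 = 2.4P, so P = 961.25 and Q = 386.5.
ΔQ = 386.5 - 529 = -142.5.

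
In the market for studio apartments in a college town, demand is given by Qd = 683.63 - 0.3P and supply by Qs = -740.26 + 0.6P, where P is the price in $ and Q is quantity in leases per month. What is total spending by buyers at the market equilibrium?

Set Qd = Qs: 683.63 - 0.3P = -740.26 + 0.6P, so 1423.89 = 0.9P and P* = 1582.1.
From the demand curve, Q* = 683.63 - 0.3(1582.1) = 209.
Total spending by buyers = P* × Q* = 1582.1 × 209 = 330658.9.

Total spending by buyers = 330658.9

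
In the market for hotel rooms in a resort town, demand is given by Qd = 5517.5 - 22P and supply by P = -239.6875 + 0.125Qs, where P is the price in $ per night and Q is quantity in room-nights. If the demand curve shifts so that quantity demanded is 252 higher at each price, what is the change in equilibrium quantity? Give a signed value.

ΔQ = 67.2

Inverting to quantity form: Qs = 1917.5 + 8P.
Equating demand and supply, 5517.5 - 22P = 1917.5 + 8P gives 30P = 3600, so P* = 120.
Substitute back: Q* = 5517.5 - 22(120) = 2877.5.
After the shift, demand is Qd = 5769.5 - 22P.
The new intersection has 3852 = 30P, i.e. P = 128.4, Q = 2944.7.
ΔQ = 2944.7 - 2877.5 = 67.2.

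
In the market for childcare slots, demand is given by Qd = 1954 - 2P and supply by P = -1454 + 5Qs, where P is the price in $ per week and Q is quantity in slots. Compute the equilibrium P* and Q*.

P* = 756, Q* = 442

In direct form, Qs = 290.8 + 0.2P.
Equating demand and supply, 1954 - 2P = 290.8 + 0.2P gives 2.2P = 1663.2, so P* = 756.
From the demand curve, Q* = 1954 - 2(756) = 442.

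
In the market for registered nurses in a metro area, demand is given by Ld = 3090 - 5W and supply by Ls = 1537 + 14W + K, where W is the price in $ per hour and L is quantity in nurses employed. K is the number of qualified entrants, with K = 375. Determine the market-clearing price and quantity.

W* = 62, L* = 2780

With K = 375, supply is Ls = 1912 + 14W.
Set Ld = Ls: 3090 - 5W = 1912 + 14W, so 1178 = 19W and W* = 62.
Then L* = 3090 - 5(62) = 2780.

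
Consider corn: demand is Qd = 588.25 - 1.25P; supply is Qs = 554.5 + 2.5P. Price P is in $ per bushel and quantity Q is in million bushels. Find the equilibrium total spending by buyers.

Equating demand and supply, 588.25 - 1.25P = 554.5 + 2.5P gives 3.75P = 33.75, so P* = 9.
From the demand curve, Q* = 588.25 - 1.25(9) = 577.
Total spending by buyers = P* × Q* = 9 × 577 = 5193.

Total spending by buyers = 5193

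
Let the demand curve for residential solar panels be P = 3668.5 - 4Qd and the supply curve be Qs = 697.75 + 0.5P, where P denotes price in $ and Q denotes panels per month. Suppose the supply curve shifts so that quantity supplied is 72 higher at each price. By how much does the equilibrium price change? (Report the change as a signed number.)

ΔP = -96

In direct form, Qd = 917.125 - 0.25P.
Equating demand and supply, 917.125 - 0.25P = 697.75 + 0.5P gives 0.75P = 219.375, so P* = 292.5.
Plugging P* into demand: Q* = 917.125 - 0.25(292.5) = 844.
After the shift, supply is Qs = 769.75 + 0.5P.
The new intersection has 147.375 = 0.75P, i.e. P = 196.5, Q = 868.
ΔP = 196.5 - 292.5 = -96.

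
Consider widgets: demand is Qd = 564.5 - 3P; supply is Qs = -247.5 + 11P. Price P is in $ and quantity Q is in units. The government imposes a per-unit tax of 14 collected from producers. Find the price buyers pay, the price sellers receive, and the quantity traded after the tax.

Producers keep P_s = P_b - 14 per unit, so supply in terms of the buyer price is Qs = -401.5 + 11P_b.
Equate demand and the shifted supply: 564.5 - 3P_b = -401.5 + 11P_b, giving 14P_b = 966, so P_b = 69.
So P_s = 55 and the quantity traded is Q = 564.5 - 3(69) = 357.5.

P_b = 69, P_s = 55, Q = 357.5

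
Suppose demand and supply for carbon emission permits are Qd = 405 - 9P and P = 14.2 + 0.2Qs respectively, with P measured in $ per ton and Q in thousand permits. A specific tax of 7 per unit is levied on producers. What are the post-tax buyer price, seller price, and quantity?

P_b = 36.5, P_s = 29.5, Q = 76.5

Solving each curve for Q: Qs = -71 + 5P.
The tax drives a wedge P_b - P_s = 7. Substituting P_s = P_b - 7 into supply: Qs = -106 + 5P_b.
Set Qd = Qs: 405 - 9P_b = -106 + 5P_b, so 511 = 14P_b and P_b = 36.5.
Then P_s = 36.5 - 7 = 29.5 and Q = 405 - 9(36.5) = 76.5.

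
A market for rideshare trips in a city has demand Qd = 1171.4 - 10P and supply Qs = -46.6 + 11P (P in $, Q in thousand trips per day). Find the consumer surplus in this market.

Consumer surplus = 17487.698

At equilibrium Qd = Qs, so 1171.4 - 10P = -46.6 + 11P; collecting terms, 1218 = 21P and P* = 58.
Then Q* = 1171.4 - 10(58) = 591.4.
Demand choke price (Qd = 0): P = 1171.4/10 = 117.14. Consumer surplus = ½ × (117.14 - 58) × 591.4 = 17487.698.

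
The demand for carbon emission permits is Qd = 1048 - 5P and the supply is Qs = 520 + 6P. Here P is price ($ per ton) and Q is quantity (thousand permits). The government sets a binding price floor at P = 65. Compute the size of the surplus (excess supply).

Surplus = 187

Evaluating both curves at the floor price 65 gives Qd = 723, Qs = 910.
Surplus = Qs - Qd = 910 - 723 = 187.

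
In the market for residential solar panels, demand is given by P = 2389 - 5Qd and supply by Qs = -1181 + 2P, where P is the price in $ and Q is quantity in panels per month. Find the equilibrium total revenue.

Total revenue = 246558

In direct form, Qd = 477.8 - 0.2P.
The market clears where 477.8 - 0.2P = -1181 + 2P. Rearranging, 2.2P = 1658.8, hence P* = 754.
Then Q* = 477.8 - 0.2(754) = 327.
Total revenue = P* × Q* = 754 × 327 = 246558.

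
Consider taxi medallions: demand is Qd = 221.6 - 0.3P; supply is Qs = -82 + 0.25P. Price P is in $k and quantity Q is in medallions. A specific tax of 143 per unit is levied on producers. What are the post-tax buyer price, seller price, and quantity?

The tax drives a wedge P_b - P_s = 143. Substituting P_s = P_b - 143 into supply: Qs = -117.75 + 0.25P_b.
Market clearing requires 221.6 - 0.3P_b = -117.75 + 0.25P_b; hence 339.35 = 0.55P_b and P_b = 617.
So P_s = 474 and the quantity traded is Q = 221.6 - 0.3(617) = 36.5.

P_b = 617, P_s = 474, Q = 36.5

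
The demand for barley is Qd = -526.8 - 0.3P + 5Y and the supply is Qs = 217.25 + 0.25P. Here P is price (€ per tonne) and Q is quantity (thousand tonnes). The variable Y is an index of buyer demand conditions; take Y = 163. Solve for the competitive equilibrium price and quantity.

P* = 129, Q* = 249.5

With Y = 163, demand is Qd = 288.2 - 0.3P.
Set Qd = Qs: 288.2 - 0.3P = 217.25 + 0.25P, so 70.95 = 0.55P and P* = 129.
From the demand curve, Q* = 288.2 - 0.3(129) = 249.5.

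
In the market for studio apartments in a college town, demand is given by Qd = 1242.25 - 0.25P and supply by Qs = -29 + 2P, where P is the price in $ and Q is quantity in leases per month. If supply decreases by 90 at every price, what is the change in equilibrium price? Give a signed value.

ΔP = 40

At equilibrium Qd = Qs, so 1242.25 - 0.25P = -29 + 2P; collecting terms, 1271.25 = 2.25P and P* = 565.
From the demand curve, Q* = 1242.25 - 0.25(565) = 1101.
After the shift, supply is Qs = -119 + 2P.
New equilibrium: 1361.25 = 2.25P, so P = 605 and Q = 1091.
ΔP = 605 - 565 = 40.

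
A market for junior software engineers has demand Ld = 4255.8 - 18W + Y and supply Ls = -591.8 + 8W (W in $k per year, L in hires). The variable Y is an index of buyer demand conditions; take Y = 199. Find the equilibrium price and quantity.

W* = 194.1, L* = 961

With Y = 199, demand is Ld = 4454.8 - 18W.
Equating demand and supply, 4454.8 - 18W = -591.8 + 8W gives 26W = 5046.6, so W* = 194.1.
Substitute back: L* = 4454.8 - 18(194.1) = 961.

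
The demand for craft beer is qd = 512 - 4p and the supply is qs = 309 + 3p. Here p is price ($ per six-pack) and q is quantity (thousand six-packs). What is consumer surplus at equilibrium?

Consumer surplus = 19602

Set qd = qs: 512 - 4p = 309 + 3p, so 203 = 7p and p* = 29.
Substitute back: q* = 512 - 4(29) = 396.
Demand choke price (qd = 0): p = 512/4 = 128. Consumer surplus = ½ × (128 - 29) × 396 = 19602.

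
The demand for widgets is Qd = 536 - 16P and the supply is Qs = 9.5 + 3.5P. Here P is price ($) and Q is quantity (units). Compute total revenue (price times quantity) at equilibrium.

Total revenue = 2808

Equating demand and supply, 536 - 16P = 9.5 + 3.5P gives 19.5P = 526.5, so P* = 27.
Substitute back: Q* = 536 - 16(27) = 104.
Total revenue = P* × Q* = 27 × 104 = 2808.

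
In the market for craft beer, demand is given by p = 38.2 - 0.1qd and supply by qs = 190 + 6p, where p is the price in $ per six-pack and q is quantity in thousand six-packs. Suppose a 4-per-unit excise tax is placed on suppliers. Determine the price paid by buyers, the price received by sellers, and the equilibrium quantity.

p_b = 13.5, p_s = 9.5, q = 247

Solving each curve for q: qd = 382 - 10p.
Suppliers keep p_s = p_b - 4 per unit, so supply in terms of the buyer price is qs = 166 + 6p_b.
Set qd = qs: 382 - 10p_b = 166 + 6p_b, so 216 = 16p_b and p_b = 13.5.
So p_s = 9.5 and the quantity traded is q = 382 - 10(13.5) = 247.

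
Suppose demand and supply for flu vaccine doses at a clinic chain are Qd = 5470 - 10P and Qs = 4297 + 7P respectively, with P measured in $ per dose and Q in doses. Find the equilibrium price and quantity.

P* = 69, Q* = 4780

Equating demand and supply, 5470 - 10P = 4297 + 7P gives 17P = 1173, so P* = 69.
From the demand curve, Q* = 5470 - 10(69) = 4780.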